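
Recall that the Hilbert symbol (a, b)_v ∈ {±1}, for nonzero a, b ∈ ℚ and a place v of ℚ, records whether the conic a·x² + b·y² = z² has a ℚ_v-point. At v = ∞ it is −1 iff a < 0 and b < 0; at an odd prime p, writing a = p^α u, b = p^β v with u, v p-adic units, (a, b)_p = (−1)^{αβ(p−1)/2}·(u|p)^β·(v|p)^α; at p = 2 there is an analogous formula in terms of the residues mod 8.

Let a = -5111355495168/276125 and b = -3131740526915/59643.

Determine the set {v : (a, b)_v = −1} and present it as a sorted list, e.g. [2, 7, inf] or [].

[3, 5, 7, 17, 31, inf]

Mod squares: a ≡ -181815, b ≡ -1272705. Check v ∈ {∞, 2, 3, 5, 7, 11, 13, 17, 19, 23, 31, 47}.
v=31: a=31^1·(≡14), b=31^1·(≡20) mod 31; (14|31)=+1, (20|31)=+1; (−1)^{1·1·15}·(+1)^1·(+1)^1 = -1.
v=5: a=5^-3·(≡3), b=5^1·(≡4) mod 5; (3|5)=-1, (4|5)=+1; (−1)^{-3·1·2}·(-1)^1·(+1)^-3 = -1.
v=2: v_2(a)=8, v_2(b)=0; units ≡ 1, 7 (mod 8); ε·ε+αω+βω = 0·1+8·0+0·0 ≡ 0  ⇒  (a,b)_2 = +1.
v=3: a=3^3·(≡1), b=3^-3·(≡1) mod 3; (1|3)=+1, (1|3)=+1; (−1)^{3·-3·1}·(+1)^-3·(+1)^3 = -1.
v=13: a=13^2·(≡1), b=13^2·(≡6) mod 13; (1|13)=+1, (6|13)=-1; (−1)^{2·2·6}·(+1)^2·(-1)^2 = +1.
v=47: a=47^-2·(≡6), b=47^-2·(≡8) mod 47; (6|47)=+1, (8|47)=+1; (−1)^{-2·-2·23}·(+1)^-2·(+1)^-2 = +1.
v=7: a=7^0·(≡5), b=7^1·(≡5) mod 7; (5|7)=-1, (5|7)=-1; (−1)^{0·1·3}·(-1)^1·(-1)^0 = -1.
v=11: a=11^0·(≡4), b=11^2·(≡6) mod 11; (4|11)=+1, (6|11)=-1; (−1)^{0·2·5}·(+1)^2·(-1)^0 = +1.
v=∞: -181815 < 0 and -1272705 < 0  ⇒  (a,b)_∞ = -1.
v=23: a=23^1·(≡22), b=23^1·(≡8) mod 23; (22|23)=-1, (8|23)=+1; (−1)^{1·1·11}·(-1)^1·(+1)^1 = +1.
v=19: a=19^2·(≡15), b=19^2·(≡2) mod 19; (15|19)=-1, (2|19)=-1; (−1)^{2·2·9}·(-1)^2·(-1)^2 = +1.
v=17: a=17^1·(≡1), b=17^1·(≡11) mod 17; (1|17)=+1, (11|17)=-1; (−1)^{1·1·8}·(+1)^1·(-1)^1 = -1.
(-181815, -1272705 / ℚ) ramifies at {3, 5, 7, 17, 31, ∞}: a division algebra.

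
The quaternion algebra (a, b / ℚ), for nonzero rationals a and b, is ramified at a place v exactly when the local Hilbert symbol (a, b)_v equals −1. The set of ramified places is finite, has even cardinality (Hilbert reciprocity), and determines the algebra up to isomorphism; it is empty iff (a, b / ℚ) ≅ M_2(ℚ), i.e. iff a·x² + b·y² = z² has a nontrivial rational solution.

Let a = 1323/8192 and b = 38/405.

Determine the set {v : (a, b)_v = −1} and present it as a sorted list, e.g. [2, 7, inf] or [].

Mod squares: a ≡ 6, b ≡ 190. Check v ∈ {∞, 2, 3, 5, 7, 19}.
v=7: a=7^2·(≡3), b=7^0·(≡4) mod 7; (3|7)=-1, (4|7)=+1; (−1)^{2·0·3}·(-1)^0·(+1)^2 = +1.
v=∞: 6 > 0 and 190 > 0  ⇒  (a,b)_∞ = +1.
v=5: a=5^0·(≡4), b=5^-1·(≡3) mod 5; (4|5)=+1, (3|5)=-1; (−1)^{0·-1·2}·(+1)^-1·(-1)^0 = +1.
v=3: a=3^3·(≡2), b=3^-4·(≡1) mod 3; (2|3)=-1, (1|3)=+1; (−1)^{3·-4·1}·(-1)^-4·(+1)^3 = +1.
v=2: v_2(a)=-13, v_2(b)=1; units ≡ 3, 7 (mod 8); ε·ε+αω+βω = 1·1+-13·0+1·1 ≡ 0  ⇒  (a,b)_2 = +1.
v=19: a=19^0·(≡4), b=19^1·(≡13) mod 19; (4|19)=+1, (13|19)=-1; (−1)^{0·1·9}·(+1)^1·(-1)^0 = +1.
Ram(a, b) = ∅: the form 6·x² + 190·y² − z² is isotropic over every ℚ_v, so by Hasse–Minkowski it is isotropic over ℚ.

[]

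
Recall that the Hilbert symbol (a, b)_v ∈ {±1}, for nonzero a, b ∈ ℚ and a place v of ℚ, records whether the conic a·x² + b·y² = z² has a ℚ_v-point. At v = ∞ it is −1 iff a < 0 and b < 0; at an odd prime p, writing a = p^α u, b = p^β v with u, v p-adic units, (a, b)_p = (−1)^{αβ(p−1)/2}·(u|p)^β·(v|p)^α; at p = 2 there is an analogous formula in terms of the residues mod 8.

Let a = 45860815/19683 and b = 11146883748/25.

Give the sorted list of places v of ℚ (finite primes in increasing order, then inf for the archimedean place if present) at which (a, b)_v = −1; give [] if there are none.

(a, b) ≡ (23205, 57057) mod (ℚ^×)²; places V = {2, 3, 5, 7, 11, 13, 17, 19, ∞}.
(a,b)_7: α=3, u≡2; β=1, v≡6 (mod 7); (2|7)=+1, (6|7)=-1; sign (−1)^1·+1^1·-1^3 = +1.
(a,b)_∞: sgn(23205)=+, sgn(57057)=+, so +1.
(a,b)_5: α=1, u≡1; β=-2, v≡3 (mod 5); (1|5)=+1, (3|5)=-1; sign (−1)^0·+1^-2·-1^1 = -1.
(a,b)_19: α=0, u≡17; β=1, v≡1 (mod 19); (17|19)=+1, (1|19)=+1; sign (−1)^0·+1^1·+1^0 = +1.
(a,b)_2: α=0, β=2; u≡5, v≡1 (mod 8); ε(u)ε(v)=0·0, αω(v)=0·0, βω(u)=2·1; sum ≡ 0  ⇒  +1.
(a,b)_11: α=2, u≡8; β=1, v≡8 (mod 11); (8|11)=-1, (8|11)=-1; sign (−1)^0·-1^1·-1^2 = -1.
(a,b)_3: α=-9, u≡1; β=1, v≡2 (mod 3); (1|3)=+1, (2|3)=-1; sign (−1)^1·+1^1·-1^-9 = +1.
(a,b)_17: α=1, u≡6; β=2, v≡6 (mod 17); (6|17)=-1, (6|17)=-1; sign (−1)^0·-1^2·-1^1 = -1.
(a,b)_13: α=1, u≡10; β=3, v≡8 (mod 13); (10|13)=+1, (8|13)=-1; sign (−1)^0·+1^3·-1^1 = -1.
(23205, 57057 / ℚ) ramifies at {5, 11, 13, 17}: a division algebra.

[5, 11, 13, 17]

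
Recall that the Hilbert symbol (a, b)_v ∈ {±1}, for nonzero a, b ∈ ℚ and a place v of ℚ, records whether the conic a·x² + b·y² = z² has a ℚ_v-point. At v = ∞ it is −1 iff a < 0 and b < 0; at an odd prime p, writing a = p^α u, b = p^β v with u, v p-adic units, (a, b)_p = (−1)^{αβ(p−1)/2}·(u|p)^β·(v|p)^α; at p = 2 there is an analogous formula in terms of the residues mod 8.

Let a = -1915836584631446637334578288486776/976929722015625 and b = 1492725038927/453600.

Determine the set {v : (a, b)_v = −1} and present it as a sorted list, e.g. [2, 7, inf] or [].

[17, 37]

Mod squares: a ≡ -1406, b ≡ 378658. Check v ∈ {∞, 2, 3, 5, 7, 17, 19, 23, 37, 43}.
v=2: v_2(a)=3, v_2(b)=-5; units ≡ 1, 1 (mod 8); ε·ε+αω+βω = 0·0+3·0+-5·0 ≡ 0  ⇒  (a,b)_2 = +1.
v=17: a=17^8·(≡12), b=17^3·(≡2) mod 17; (12|17)=-1, (2|17)=+1; (−1)^{8·3·8}·(-1)^3·(+1)^8 = -1.
v=3: a=3^-12·(≡1), b=3^-4·(≡1) mod 3; (1|3)=+1, (1|3)=+1; (−1)^{-12·-4·1}·(+1)^-4·(+1)^-12 = +1.
v=37: a=37^3·(≡27), b=37^1·(≡14) mod 37; (27|37)=+1, (14|37)=-1; (−1)^{3·1·18}·(+1)^1·(-1)^3 = -1.
v=7: a=7^-6·(≡1), b=7^-1·(≡3) mod 7; (1|7)=+1, (3|7)=-1; (−1)^{-6·-1·3}·(+1)^-1·(-1)^-6 = +1.
v=∞: -1406 < 0 and 378658 > 0  ⇒  (a,b)_∞ = +1.
v=5: a=5^-6·(≡1), b=5^-2·(≡3) mod 5; (1|5)=+1, (3|5)=-1; (−1)^{-6·-2·2}·(+1)^-2·(-1)^-6 = +1.
v=23: a=23^6·(≡7), b=23^2·(≡4) mod 23; (7|23)=-1, (4|23)=+1; (−1)^{6·2·11}·(-1)^2·(+1)^6 = +1.
v=43: a=43^2·(≡21), b=43^1·(≡32) mod 43; (21|43)=+1, (32|43)=-1; (−1)^{2·1·21}·(+1)^1·(-1)^2 = +1.
v=19: a=19^5·(≡2), b=19^2·(≡1) mod 19; (2|19)=-1, (1|19)=+1; (−1)^{5·2·9}·(-1)^2·(+1)^5 = +1.
|Ram(-1406, 378658)| = 2, even; anisotropic at {17, 37}.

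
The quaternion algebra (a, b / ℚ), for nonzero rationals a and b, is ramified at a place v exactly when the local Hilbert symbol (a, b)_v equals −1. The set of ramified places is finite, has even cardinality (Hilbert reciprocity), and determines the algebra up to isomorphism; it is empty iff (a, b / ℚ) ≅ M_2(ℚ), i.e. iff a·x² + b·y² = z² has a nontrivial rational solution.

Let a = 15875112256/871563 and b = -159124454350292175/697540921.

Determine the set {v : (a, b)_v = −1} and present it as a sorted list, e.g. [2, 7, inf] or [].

(a, b) ≡ (1406703, -87) mod (ℚ^×)²; places V = {2, 3, 5, 7, 11, 19, 23, 29, 37, ∞}.
(a,b)_7: α=-4, u≡4; β=-8, v≡2 (mod 7); (4|7)=+1, (2|7)=+1; sign (−1)^0·+1^-8·+1^-4 = +1.
(a,b)_3: α=-1, u≡1; β=1, v≡1 (mod 3); (1|3)=+1, (1|3)=+1; sign (−1)^1·+1^1·+1^-1 = -1.
(a,b)_11: α=-2, u≡4; β=-2, v≡4 (mod 11); (4|11)=+1, (4|11)=+1; sign (−1)^0·+1^-2·+1^-2 = +1.
(a,b)_19: α=1, u≡3; β=2, v≡15 (mod 19); (3|19)=-1, (15|19)=-1; sign (−1)^0·-1^2·-1^1 = -1.
(a,b)_37: α=1, u≡2; β=2, v≡6 (mod 37); (2|37)=-1, (6|37)=-1; sign (−1)^0·-1^2·-1^1 = -1.
(a,b)_5: α=0, u≡2; β=2, v≡3 (mod 5); (2|5)=-1, (3|5)=-1; sign (−1)^0·-1^2·-1^0 = +1.
(a,b)_23: α=3, u≡1; β=6, v≡19 (mod 23); (1|23)=+1, (19|23)=-1; sign (−1)^0·+1^6·-1^3 = -1.
(a,b)_∞: sgn(1406703)=+, sgn(-87)=−, so +1.
(a,b)_2: α=6, β=0; u≡7, v≡1 (mod 8); ε(u)ε(v)=1·0, αω(v)=6·0, βω(u)=0·0; sum ≡ 0  ⇒  +1.
(a,b)_29: α=1, u≡8; β=1, v≡3 (mod 29); (8|29)=-1, (3|29)=-1; sign (−1)^0·-1^1·-1^1 = +1.
|Ram(1406703, -87)| = 4, even; anisotropic at {3, 19, 23, 37}.

[3, 19, 23, 37]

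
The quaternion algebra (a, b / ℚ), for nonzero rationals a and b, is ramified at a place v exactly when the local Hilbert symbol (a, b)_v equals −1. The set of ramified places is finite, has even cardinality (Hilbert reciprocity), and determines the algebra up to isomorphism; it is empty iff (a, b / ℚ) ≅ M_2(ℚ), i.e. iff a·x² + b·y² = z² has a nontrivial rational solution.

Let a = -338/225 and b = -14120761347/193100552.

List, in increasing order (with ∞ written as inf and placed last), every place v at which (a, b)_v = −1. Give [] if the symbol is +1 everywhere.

[2, inf]

(a, b) ≡ (-2, -6) mod (ℚ^×)²; places V = {2, 3, 5, 7, 11, 13, 17, ∞}.
(a,b)_2: α=1, β=-3; u≡7, v≡5 (mod 8); ε(u)ε(v)=1·0, αω(v)=1·1, βω(u)=-3·0; sum ≡ 1  ⇒  -1.
(a,b)_5: α=-2, u≡3; β=0, v≡4 (mod 5); (3|5)=-1, (4|5)=+1; sign (−1)^0·-1^0·+1^-2 = +1.
(a,b)_3: α=-2, u≡1; β=9, v≡1 (mod 3); (1|3)=+1, (1|3)=+1; sign (−1)^0·+1^9·+1^-2 = +1.
(a,b)_13: α=2, u≡6; β=0, v≡6 (mod 13); (6|13)=-1, (6|13)=-1; sign (−1)^0·-1^0·-1^2 = +1.
(a,b)_7: α=0, u≡5; β=2, v≡4 (mod 7); (5|7)=-1, (4|7)=+1; sign (−1)^0·-1^2·+1^0 = +1.
(a,b)_∞: sgn(-2)=−, sgn(-6)=−, so -1.
(a,b)_17: α=0, u≡9; β=-6, v≡14 (mod 17); (9|17)=+1, (14|17)=-1; sign (−1)^0·+1^-6·-1^0 = +1.
(a,b)_11: α=0, u≡5; β=4, v≡5 (mod 11); (5|11)=+1, (5|11)=+1; sign (−1)^0·+1^4·+1^0 = +1.
Ram(-2, -6) = {2, ∞}; no ℚ_2-point on the conic.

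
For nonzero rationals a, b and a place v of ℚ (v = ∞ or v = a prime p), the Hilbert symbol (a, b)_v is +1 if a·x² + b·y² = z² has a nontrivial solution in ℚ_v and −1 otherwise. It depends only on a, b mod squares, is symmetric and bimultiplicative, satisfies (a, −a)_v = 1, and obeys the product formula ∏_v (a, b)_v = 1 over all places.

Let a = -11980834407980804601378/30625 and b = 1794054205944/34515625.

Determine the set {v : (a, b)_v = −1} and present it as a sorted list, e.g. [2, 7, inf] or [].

Mod squares: a ≡ -42978, b ≡ 300846. Check v ∈ {∞, 2, 3, 5, 7, 11, 13, 19, 29, 31, 37, 47}.
v=2: v_2(a)=1, v_2(b)=3; units ≡ 7, 7 (mod 8); ε·ε+αω+βω = 1·1+1·0+3·0 ≡ 1  ⇒  (a,b)_2 = -1.
v=19: a=19^1·(≡8), b=19^1·(≡1) mod 19; (8|19)=-1, (1|19)=+1; (−1)^{1·1·9}·(-1)^1·(+1)^1 = +1.
v=3: a=3^3·(≡2), b=3^3·(≡1) mod 3; (2|3)=-1, (1|3)=+1; (−1)^{3·3·1}·(-1)^3·(+1)^3 = +1.
v=∞: -42978 < 0 and 300846 > 0  ⇒  (a,b)_∞ = +1.
v=5: a=5^-4·(≡3), b=5^-6·(≡1) mod 5; (3|5)=-1, (1|5)=+1; (−1)^{-4·-6·2}·(-1)^-6·(+1)^-4 = +1.
v=11: a=11^2·(≡7), b=11^2·(≡6) mod 11; (7|11)=-1, (6|11)=-1; (−1)^{2·2·5}·(-1)^2·(-1)^2 = +1.
v=47: a=47^0·(≡4), b=47^-2·(≡11) mod 47; (4|47)=+1, (11|47)=-1; (−1)^{0·-2·23}·(+1)^-2·(-1)^0 = +1.
v=29: a=29^3·(≡21), b=29^1·(≡27) mod 29; (21|29)=-1, (27|29)=-1; (−1)^{3·1·14}·(-1)^1·(-1)^3 = +1.
v=31: a=31^2·(≡18), b=31^0·(≡3) mod 31; (18|31)=+1, (3|31)=-1; (−1)^{2·0·15}·(+1)^0·(-1)^2 = +1.
v=7: a=7^-2·(≡2), b=7^1·(≡3) mod 7; (2|7)=+1, (3|7)=-1; (−1)^{-2·1·3}·(+1)^1·(-1)^-2 = +1.
v=37: a=37^4·(≡27), b=37^2·(≡36) mod 37; (27|37)=+1, (36|37)=+1; (−1)^{4·2·18}·(+1)^2·(+1)^4 = +1.
v=13: a=13^3·(≡4), b=13^1·(≡8) mod 13; (4|13)=+1, (8|13)=-1; (−1)^{3·1·6}·(+1)^1·(-1)^3 = -1.
(-42978, 300846 / ℚ) ramifies at {2, 13}: a division algebra.

[2, 13]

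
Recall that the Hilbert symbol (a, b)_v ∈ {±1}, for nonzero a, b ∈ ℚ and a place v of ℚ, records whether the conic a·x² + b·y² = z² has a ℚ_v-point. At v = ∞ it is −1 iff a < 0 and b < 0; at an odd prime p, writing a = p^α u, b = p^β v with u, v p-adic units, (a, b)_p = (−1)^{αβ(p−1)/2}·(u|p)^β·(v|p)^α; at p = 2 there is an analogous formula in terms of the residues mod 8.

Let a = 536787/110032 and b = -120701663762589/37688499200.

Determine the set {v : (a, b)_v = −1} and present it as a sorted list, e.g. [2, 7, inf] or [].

[3, 29]

Mod squares: a ≡ 39, b ≡ -667. Check v ∈ {∞, 2, 3, 5, 7, 11, 13, 23, 29, 47, 53}.
v=47: a=47^2·(≡11), b=47^2·(≡44) mod 47; (11|47)=-1, (44|47)=-1; (−1)^{2·2·23}·(-1)^2·(-1)^2 = +1.
v=2: v_2(a)=-4, v_2(b)=-10; units ≡ 7, 5 (mod 8); ε·ε+αω+βω = 1·0+-4·1+-10·0 ≡ 0  ⇒  (a,b)_2 = +1.
v=7: a=7^0·(≡1), b=7^2·(≡5) mod 7; (1|7)=+1, (5|7)=-1; (−1)^{0·2·3}·(+1)^2·(-1)^0 = +1.
v=29: a=29^0·(≡14), b=29^1·(≡20) mod 29; (14|29)=-1, (20|29)=+1; (−1)^{0·1·14}·(-1)^1·(+1)^0 = -1.
v=13: a=13^-1·(≡4), b=13^2·(≡12) mod 13; (4|13)=+1, (12|13)=+1; (−1)^{-1·2·6}·(+1)^2·(+1)^-1 = +1.
v=∞: 39 > 0 and -667 < 0  ⇒  (a,b)_∞ = +1.
v=5: a=5^0·(≡1), b=5^-2·(≡2) mod 5; (1|5)=+1, (2|5)=-1; (−1)^{0·-2·2}·(+1)^-2·(-1)^0 = +1.
v=3: a=3^5·(≡1), b=3^4·(≡2) mod 3; (1|3)=+1, (2|3)=-1; (−1)^{5·4·1}·(+1)^4·(-1)^5 = -1.
v=23: a=23^-2·(≡13), b=23^-3·(≡10) mod 23; (13|23)=+1, (10|23)=-1; (−1)^{-2·-3·11}·(+1)^-3·(-1)^-2 = +1.
v=11: a=11^0·(≡2), b=11^-2·(≡1) mod 11; (2|11)=-1, (1|11)=+1; (−1)^{0·-2·5}·(-1)^-2·(+1)^0 = +1.
v=53: a=53^0·(≡14), b=53^2·(≡12) mod 53; (14|53)=-1, (12|53)=-1; (−1)^{0·2·26}·(-1)^2·(-1)^0 = +1.
|Ram(39, -667)| = 2, even; anisotropic at {3, 29}.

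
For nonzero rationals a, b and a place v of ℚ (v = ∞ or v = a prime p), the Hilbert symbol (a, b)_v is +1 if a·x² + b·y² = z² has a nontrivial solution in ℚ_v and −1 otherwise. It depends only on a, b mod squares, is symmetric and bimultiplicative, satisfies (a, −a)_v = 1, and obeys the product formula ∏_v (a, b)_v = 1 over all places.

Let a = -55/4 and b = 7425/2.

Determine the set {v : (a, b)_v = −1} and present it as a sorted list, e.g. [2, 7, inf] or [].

(a, b) ≡ (-55, 66) mod (ℚ^×)²; places V = {2, 3, 5, 11, ∞}.
(a,b)_2: α=-2, β=-1; u≡1, v≡1 (mod 8); ε(u)ε(v)=0·0, αω(v)=-2·0, βω(u)=-1·0; sum ≡ 0  ⇒  +1.
(a,b)_5: α=1, u≡1; β=2, v≡1 (mod 5); (1|5)=+1, (1|5)=+1; sign (−1)^0·+1^2·+1^1 = +1.
(a,b)_∞: sgn(-55)=−, sgn(66)=+, so +1.
(a,b)_3: α=0, u≡2; β=3, v≡1 (mod 3); (2|3)=-1, (1|3)=+1; sign (−1)^0·-1^3·+1^0 = -1.
(a,b)_11: α=1, u≡7; β=1, v≡2 (mod 11); (7|11)=-1, (2|11)=-1; sign (−1)^1·-1^1·-1^1 = -1.
|Ram(-55, 66)| = 2, even; anisotropic at {3, 11}.

[3, 11]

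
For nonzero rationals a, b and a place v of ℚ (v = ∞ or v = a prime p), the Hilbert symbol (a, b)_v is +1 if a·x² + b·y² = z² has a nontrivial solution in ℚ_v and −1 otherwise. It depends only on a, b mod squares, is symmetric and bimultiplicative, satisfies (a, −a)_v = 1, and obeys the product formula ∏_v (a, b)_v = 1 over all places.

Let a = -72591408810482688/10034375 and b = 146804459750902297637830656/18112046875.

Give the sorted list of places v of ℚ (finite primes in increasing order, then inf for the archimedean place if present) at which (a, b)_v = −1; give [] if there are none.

[2, 3, 17, 19, 31, 47]

(a, b) ≡ (-22007985, 359499) mod (ℚ^×)²; places V = {2, 3, 5, 7, 13, 17, 19, 31, 47, 53, ∞}.
(a,b)_∞: sgn(-22007985)=−, sgn(359499)=+, so +1.
(a,b)_17: α=2, u≡5; β=3, v≡9 (mod 17); (5|17)=-1, (9|17)=+1; sign (−1)^0·-1^3·+1^2 = -1.
(a,b)_31: α=1, u≡17; β=2, v≡22 (mod 31); (17|31)=-1, (22|31)=-1; sign (−1)^0·-1^2·-1^1 = -1.
(a,b)_13: α=-2, u≡1; β=-2, v≡3 (mod 13); (1|13)=+1, (3|13)=+1; sign (−1)^0·+1^-2·+1^-2 = +1.
(a,b)_53: α=1, u≡1; β=1, v≡44 (mod 53); (1|53)=+1, (44|53)=+1; sign (−1)^0·+1^1·+1^1 = +1.
(a,b)_47: α=1, u≡37; β=2, v≡35 (mod 47); (37|47)=+1, (35|47)=-1; sign (−1)^0·+1^2·-1^1 = -1.
(a,b)_2: α=10, β=14; u≡7, v≡3 (mod 8); ε(u)ε(v)=1·1, αω(v)=10·1, βω(u)=14·0; sum ≡ 1  ⇒  -1.
(a,b)_3: α=3, u≡1; β=9, v≡1 (mod 3); (1|3)=+1, (1|3)=+1; sign (−1)^1·+1^9·+1^3 = -1.
(a,b)_19: α=-1, u≡16; β=-3, v≡17 (mod 19); (16|19)=+1, (17|19)=+1; sign (−1)^1·+1^-3·+1^-1 = -1.
(a,b)_5: α=-5, u≡2; β=-6, v≡1 (mod 5); (2|5)=-1, (1|5)=+1; sign (−1)^0·-1^-6·+1^-5 = +1.
(a,b)_7: α=6, u≡2; β=7, v≡5 (mod 7); (2|7)=+1, (5|7)=-1; sign (−1)^0·+1^7·-1^6 = +1.
Ram(-22007985, 359499) = {2, 3, 17, 19, 31, 47}; no ℚ_2-point on the conic.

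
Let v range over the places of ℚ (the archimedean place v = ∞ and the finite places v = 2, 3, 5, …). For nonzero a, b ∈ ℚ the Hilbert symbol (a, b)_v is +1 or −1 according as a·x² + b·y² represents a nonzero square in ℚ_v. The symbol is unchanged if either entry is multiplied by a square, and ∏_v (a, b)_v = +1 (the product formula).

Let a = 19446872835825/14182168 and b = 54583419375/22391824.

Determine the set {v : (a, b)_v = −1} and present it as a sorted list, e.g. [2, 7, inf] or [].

[2, 23, 29, 31]

Mod squares: a ≡ 1612806, b ≡ 1479. Check v ∈ {∞, 2, 3, 5, 7, 11, 13, 17, 23, 29, 31, 37}.
v=37: a=37^2·(≡13), b=37^0·(≡27) mod 37; (13|37)=-1, (27|37)=+1; (−1)^{2·0·18}·(-1)^0·(+1)^2 = +1.
v=∞: 1612806 > 0 and 1479 > 0  ⇒  (a,b)_∞ = +1.
v=17: a=17^2·(≡16), b=17^1·(≡2) mod 17; (16|17)=+1, (2|17)=+1; (−1)^{2·1·8}·(+1)^1·(+1)^2 = +1.
v=13: a=13^-1·(≡3), b=13^-4·(≡1) mod 13; (3|13)=+1, (1|13)=+1; (−1)^{-1·-4·6}·(+1)^-4·(+1)^-1 = +1.
v=31: a=31^1·(≡7), b=31^0·(≡3) mod 31; (7|31)=+1, (3|31)=-1; (−1)^{1·0·15}·(+1)^0·(-1)^1 = -1.
v=29: a=29^1·(≡14), b=29^1·(≡24) mod 29; (14|29)=-1, (24|29)=+1; (−1)^{1·1·14}·(-1)^1·(+1)^1 = -1.
v=2: v_2(a)=-3, v_2(b)=-4; units ≡ 3, 7 (mod 8); ε·ε+αω+βω = 1·1+-3·0+-4·1 ≡ 1  ⇒  (a,b)_2 = -1.
v=5: a=5^2·(≡1), b=5^4·(≡4) mod 5; (1|5)=+1, (4|5)=+1; (−1)^{2·4·2}·(+1)^4·(+1)^2 = +1.
v=7: a=7^-2·(≡5), b=7^-2·(≡1) mod 7; (5|7)=-1, (1|7)=+1; (−1)^{-2·-2·3}·(-1)^-2·(+1)^-2 = +1.
v=3: a=3^7·(≡2), b=3^11·(≡1) mod 3; (2|3)=-1, (1|3)=+1; (−1)^{7·11·1}·(-1)^11·(+1)^7 = +1.
v=23: a=23^-1·(≡16), b=23^0·(≡19) mod 23; (16|23)=+1, (19|23)=-1; (−1)^{-1·0·11}·(+1)^0·(-1)^-1 = -1.
v=11: a=11^-2·(≡2), b=11^0·(≡3) mod 11; (2|11)=-1, (3|11)=+1; (−1)^{-2·0·5}·(-1)^0·(+1)^-2 = +1.
|Ram(1612806, 1479)| = 4, even; anisotropic at {2, 23, 29, 31}.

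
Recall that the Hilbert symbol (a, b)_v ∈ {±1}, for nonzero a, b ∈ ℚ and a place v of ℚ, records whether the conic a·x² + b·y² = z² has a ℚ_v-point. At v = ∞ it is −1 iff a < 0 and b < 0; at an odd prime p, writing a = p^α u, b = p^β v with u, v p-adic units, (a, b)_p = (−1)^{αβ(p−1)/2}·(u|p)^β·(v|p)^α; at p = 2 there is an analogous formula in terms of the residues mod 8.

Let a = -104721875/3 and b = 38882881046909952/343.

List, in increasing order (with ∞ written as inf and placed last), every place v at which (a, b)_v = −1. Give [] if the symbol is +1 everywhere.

[2, 7, 13, 23, 31, 47]

(a, b) ≡ (-502665, 91) mod (ℚ^×)²; places V = {2, 3, 5, 7, 13, 17, 23, 31, 47, ∞}.
(a,b)_7: α=0, u≡5; β=-3, v≡3 (mod 7); (5|7)=-1, (3|7)=-1; sign (−1)^0·-1^-3·-1^0 = -1.
(a,b)_17: α=0, u≡4; β=2, v≡14 (mod 17); (4|17)=+1, (14|17)=-1; sign (−1)^0·+1^2·-1^0 = +1.
(a,b)_2: α=0, β=10; u≡7, v≡3 (mod 8); ε(u)ε(v)=1·1, αω(v)=0·1, βω(u)=10·0; sum ≡ 1  ⇒  -1.
(a,b)_31: α=1, u≡23; β=2, v≡29 (mod 31); (23|31)=-1, (29|31)=-1; sign (−1)^0·-1^2·-1^1 = -1.
(a,b)_5: α=5, u≡3; β=0, v≡4 (mod 5); (3|5)=-1, (4|5)=+1; sign (−1)^0·-1^0·+1^5 = +1.
(a,b)_13: α=0, u≡5; β=1, v≡5 (mod 13); (5|13)=-1, (5|13)=-1; sign (−1)^0·-1^1·-1^0 = -1.
(a,b)_47: α=1, u≡17; β=2, v≡19 (mod 47); (17|47)=+1, (19|47)=-1; sign (−1)^0·+1^2·-1^1 = -1.
(a,b)_23: α=1, u≡8; β=2, v≡21 (mod 23); (8|23)=+1, (21|23)=-1; sign (−1)^0·+1^2·-1^1 = -1.
(a,b)_3: α=-1, u≡1; β=2, v≡1 (mod 3); (1|3)=+1, (1|3)=+1; sign (−1)^0·+1^2·+1^-1 = +1.
(a,b)_∞: sgn(-502665)=−, sgn(91)=+, so +1.
Ram(-502665, 91) = {2, 7, 13, 23, 31, 47}; no ℚ_2-point on the conic.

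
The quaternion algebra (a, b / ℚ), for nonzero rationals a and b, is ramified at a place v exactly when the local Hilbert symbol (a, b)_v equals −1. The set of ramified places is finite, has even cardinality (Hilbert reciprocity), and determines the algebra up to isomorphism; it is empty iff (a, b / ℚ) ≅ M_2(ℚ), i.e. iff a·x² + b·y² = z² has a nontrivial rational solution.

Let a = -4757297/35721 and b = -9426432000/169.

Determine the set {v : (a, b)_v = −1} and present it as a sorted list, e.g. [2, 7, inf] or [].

[5, inf]

Mod squares: a ≡ -17, b ≡ -255. Check v ∈ {∞, 2, 3, 5, 7, 13, 17, 19, 23}.
v=13: a=13^0·(≡4), b=13^-2·(≡2) mod 13; (4|13)=+1, (2|13)=-1; (−1)^{0·-2·6}·(+1)^-2·(-1)^0 = +1.
v=19: a=19^0·(≡18), b=19^2·(≡17) mod 19; (18|19)=-1, (17|19)=+1; (−1)^{0·2·9}·(-1)^2·(+1)^0 = +1.
v=17: a=17^1·(≡16), b=17^1·(≡13) mod 17; (16|17)=+1, (13|17)=+1; (−1)^{1·1·8}·(+1)^1·(+1)^1 = +1.
v=3: a=3^-6·(≡1), b=3^1·(≡2) mod 3; (1|3)=+1, (2|3)=-1; (−1)^{-6·1·1}·(+1)^1·(-1)^-6 = +1.
v=23: a=23^4·(≡3), b=23^0·(≡7) mod 23; (3|23)=+1, (7|23)=-1; (−1)^{4·0·11}·(+1)^0·(-1)^4 = +1.
v=7: a=7^-2·(≡1), b=7^0·(≡1) mod 7; (1|7)=+1, (1|7)=+1; (−1)^{-2·0·3}·(+1)^0·(+1)^-2 = +1.
v=2: v_2(a)=0, v_2(b)=12; units ≡ 7, 1 (mod 8); ε·ε+αω+βω = 1·0+0·0+12·0 ≡ 0  ⇒  (a,b)_2 = +1.
v=∞: -17 < 0 and -255 < 0  ⇒  (a,b)_∞ = -1.
v=5: a=5^0·(≡3), b=5^3·(≡1) mod 5; (3|5)=-1, (1|5)=+1; (−1)^{0·3·2}·(-1)^3·(+1)^0 = -1.
|Ram(-17, -255)| = 2, even; anisotropic at {5, ∞}.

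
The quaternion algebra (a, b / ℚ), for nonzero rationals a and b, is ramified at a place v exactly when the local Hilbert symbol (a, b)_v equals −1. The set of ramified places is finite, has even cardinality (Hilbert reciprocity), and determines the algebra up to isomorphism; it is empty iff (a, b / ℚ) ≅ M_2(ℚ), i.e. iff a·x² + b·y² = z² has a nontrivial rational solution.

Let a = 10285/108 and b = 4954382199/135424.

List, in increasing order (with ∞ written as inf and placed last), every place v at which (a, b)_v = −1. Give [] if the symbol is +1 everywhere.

[2, 3, 13, 17]

(a, b) ≡ (255, 39) mod (ℚ^×)²; places V = {2, 3, 5, 11, 13, 17, 23, ∞}.
(a,b)_2: α=-2, β=-8; u≡7, v≡7 (mod 8); ε(u)ε(v)=1·1, αω(v)=-2·0, βω(u)=-8·0; sum ≡ 1  ⇒  -1.
(a,b)_5: α=1, u≡4; β=0, v≡1 (mod 5); (4|5)=+1, (1|5)=+1; sign (−1)^0·+1^0·+1^1 = +1.
(a,b)_3: α=-3, u≡1; β=3, v≡1 (mod 3); (1|3)=+1, (1|3)=+1; sign (−1)^1·+1^3·+1^-3 = -1.
(a,b)_11: α=2, u≡7; β=0, v≡10 (mod 11); (7|11)=-1, (10|11)=-1; sign (−1)^0·-1^0·-1^2 = +1.
(a,b)_17: α=1, u≡13; β=4, v≡3 (mod 17); (13|17)=+1, (3|17)=-1; sign (−1)^0·+1^4·-1^1 = -1.
(a,b)_∞: sgn(255)=+, sgn(39)=+, so +1.
(a,b)_23: α=0, u≡6; β=-2, v≡13 (mod 23); (6|23)=+1, (13|23)=+1; sign (−1)^0·+1^-2·+1^0 = +1.
(a,b)_13: α=0, u≡7; β=3, v≡3 (mod 13); (7|13)=-1, (3|13)=+1; sign (−1)^0·-1^3·+1^0 = -1.
Ram(255, 39) = {2, 3, 13, 17}; no ℚ_2-point on the conic.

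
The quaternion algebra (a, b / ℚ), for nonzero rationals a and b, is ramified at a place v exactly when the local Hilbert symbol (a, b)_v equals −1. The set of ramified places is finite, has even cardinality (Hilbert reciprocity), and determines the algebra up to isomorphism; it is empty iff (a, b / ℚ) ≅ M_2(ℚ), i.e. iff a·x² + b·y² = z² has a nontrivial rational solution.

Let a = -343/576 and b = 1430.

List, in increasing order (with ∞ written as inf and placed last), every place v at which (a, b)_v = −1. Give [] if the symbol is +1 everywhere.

[5, 13]

(a, b) ≡ (-7, 1430) mod (ℚ^×)²; places V = {2, 3, 5, 7, 11, 13, ∞}.
(a,b)_3: α=-2, u≡2; β=0, v≡2 (mod 3); (2|3)=-1, (2|3)=-1; sign (−1)^0·-1^0·-1^-2 = +1.
(a,b)_∞: sgn(-7)=−, sgn(1430)=+, so +1.
(a,b)_2: α=-6, β=1; u≡1, v≡3 (mod 8); ε(u)ε(v)=0·1, αω(v)=-6·1, βω(u)=1·0; sum ≡ 0  ⇒  +1.
(a,b)_11: α=0, u≡5; β=1, v≡9 (mod 11); (5|11)=+1, (9|11)=+1; sign (−1)^0·+1^1·+1^0 = +1.
(a,b)_5: α=0, u≡2; β=1, v≡1 (mod 5); (2|5)=-1, (1|5)=+1; sign (−1)^0·-1^1·+1^0 = -1.
(a,b)_7: α=3, u≡3; β=0, v≡2 (mod 7); (3|7)=-1, (2|7)=+1; sign (−1)^0·-1^0·+1^3 = +1.
(a,b)_13: α=0, u≡2; β=1, v≡6 (mod 13); (2|13)=-1, (6|13)=-1; sign (−1)^0·-1^1·-1^0 = -1.
|Ram(-7, 1430)| = 2, even; anisotropic at {5, 13}.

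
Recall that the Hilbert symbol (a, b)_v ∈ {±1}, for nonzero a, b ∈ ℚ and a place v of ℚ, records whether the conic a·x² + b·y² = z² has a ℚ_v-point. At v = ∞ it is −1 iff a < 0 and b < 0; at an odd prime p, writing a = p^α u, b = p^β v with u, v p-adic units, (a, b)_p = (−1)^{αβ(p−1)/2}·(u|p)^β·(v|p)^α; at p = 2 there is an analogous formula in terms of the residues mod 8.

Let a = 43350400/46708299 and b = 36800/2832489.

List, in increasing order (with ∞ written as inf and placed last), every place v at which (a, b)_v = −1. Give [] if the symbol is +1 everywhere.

(a, b) ≡ (1381794, 23) mod (ℚ^×)²; places V = {2, 3, 5, 11, 17, 19, 23, 29, 31, ∞}.
(a,b)_31: α=1, u≡30; β=0, v≡23 (mod 31); (30|31)=-1, (23|31)=-1; sign (−1)^0·-1^0·-1^1 = -1.
(a,b)_2: α=7, β=6; u≡1, v≡7 (mod 8); ε(u)ε(v)=0·1, αω(v)=7·0, βω(u)=6·0; sum ≡ 0  ⇒  +1.
(a,b)_5: α=2, u≡4; β=2, v≡3 (mod 5); (4|5)=+1, (3|5)=-1; sign (−1)^0·+1^2·-1^2 = +1.
(a,b)_17: α=-1, u≡11; β=-2, v≡7 (mod 17); (11|17)=-1, (7|17)=-1; sign (−1)^0·-1^-2·-1^-1 = -1.
(a,b)_29: α=-2, u≡10; β=0, v≡28 (mod 29); (10|29)=-1, (28|29)=+1; sign (−1)^0·-1^0·+1^-2 = +1.
(a,b)_23: α=1, u≡3; β=1, v≡8 (mod 23); (3|23)=+1, (8|23)=+1; sign (−1)^1·+1^1·+1^1 = -1.
(a,b)_3: α=-3, u≡2; β=-4, v≡2 (mod 3); (2|3)=-1, (2|3)=-1; sign (−1)^0·-1^-4·-1^-3 = -1.
(a,b)_∞: sgn(1381794)=+, sgn(23)=+, so +1.
(a,b)_19: α=1, u≡8; β=0, v≡5 (mod 19); (8|19)=-1, (5|19)=+1; sign (−1)^0·-1^0·+1^1 = +1.
(a,b)_11: α=-2, u≡7; β=-2, v≡5 (mod 11); (7|11)=-1, (5|11)=+1; sign (−1)^0·-1^-2·+1^-2 = +1.
(1381794, 23 / ℚ) ramifies at {3, 17, 23, 31}: a division algebra.

[3, 17, 23, 31]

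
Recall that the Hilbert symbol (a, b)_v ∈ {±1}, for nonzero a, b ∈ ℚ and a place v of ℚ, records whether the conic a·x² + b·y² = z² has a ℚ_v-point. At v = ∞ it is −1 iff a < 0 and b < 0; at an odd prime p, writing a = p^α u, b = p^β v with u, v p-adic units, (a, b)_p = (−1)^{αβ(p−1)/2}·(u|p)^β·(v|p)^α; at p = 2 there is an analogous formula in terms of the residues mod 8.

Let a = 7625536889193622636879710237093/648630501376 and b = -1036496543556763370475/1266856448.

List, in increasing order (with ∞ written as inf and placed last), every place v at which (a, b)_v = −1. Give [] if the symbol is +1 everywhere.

[2, 17, 29, 47]

(a, b) ≡ (34357, -132182) mod (ℚ^×)²; places V = {2, 3, 5, 11, 13, 17, 29, 43, 47, 53, ∞}.
(a,b)_29: α=2, u≡26; β=1, v≡1 (mod 29); (26|29)=-1, (1|29)=+1; sign (−1)^0·-1^1·+1^2 = -1.
(a,b)_47: α=3, u≡15; β=2, v≡43 (mod 47); (15|47)=-1, (43|47)=-1; sign (−1)^0·-1^2·-1^3 = -1.
(a,b)_5: α=0, u≡3; β=2, v≡2 (mod 5); (3|5)=-1, (2|5)=-1; sign (−1)^0·-1^2·-1^0 = +1.
(a,b)_43: α=5, u≡35; β=3, v≡26 (mod 43); (35|43)=+1, (26|43)=-1; sign (−1)^1·+1^3·-1^5 = +1.
(a,b)_11: α=-4, u≡1; β=-4, v≡1 (mod 11); (1|11)=+1, (1|11)=+1; sign (−1)^0·+1^-4·+1^-4 = +1.
(a,b)_3: α=16, u≡1; β=12, v≡1 (mod 3); (1|3)=+1, (1|3)=+1; sign (−1)^0·+1^12·+1^16 = +1.
(a,b)_2: α=-18, β=-9; u≡5, v≡5 (mod 8); ε(u)ε(v)=0·0, αω(v)=-18·1, βω(u)=-9·1; sum ≡ 1  ⇒  -1.
(a,b)_17: α=3, u≡4; β=2, v≡5 (mod 17); (4|17)=+1, (5|17)=-1; sign (−1)^0·+1^2·-1^3 = -1.
(a,b)_53: α=2, u≡52; β=1, v≡5 (mod 53); (52|53)=+1, (5|53)=-1; sign (−1)^0·+1^1·-1^2 = +1.
(a,b)_13: α=-2, u≡8; β=-2, v≡11 (mod 13); (8|13)=-1, (11|13)=-1; sign (−1)^0·-1^-2·-1^-2 = +1.
(a,b)_∞: sgn(34357)=+, sgn(-132182)=−, so +1.
Ram(34357, -132182) = {2, 17, 29, 47}; no ℚ_2-point on the conic.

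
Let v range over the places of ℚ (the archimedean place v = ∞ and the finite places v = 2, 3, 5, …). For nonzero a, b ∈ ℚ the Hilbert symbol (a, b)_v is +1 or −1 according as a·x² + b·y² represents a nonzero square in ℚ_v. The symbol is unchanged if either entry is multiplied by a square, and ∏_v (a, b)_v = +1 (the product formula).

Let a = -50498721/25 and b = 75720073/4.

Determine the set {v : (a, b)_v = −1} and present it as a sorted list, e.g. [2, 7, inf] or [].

Mod squares: a ≡ -3689, b ≡ 78793. Check v ∈ {∞, 2, 3, 5, 7, 11, 13, 17, 19, 29, 31}.
v=7: a=7^1·(≡5), b=7^0·(≡4) mod 7; (5|7)=-1, (4|7)=+1; (−1)^{1·0·3}·(-1)^0·(+1)^1 = +1.
v=17: a=17^1·(≡2), b=17^0·(≡4) mod 17; (2|17)=+1, (4|17)=+1; (−1)^{1·0·8}·(+1)^0·(+1)^1 = +1.
v=3: a=3^4·(≡1), b=3^0·(≡1) mod 3; (1|3)=+1, (1|3)=+1; (−1)^{4·0·1}·(+1)^0·(+1)^4 = +1.
v=5: a=5^-2·(≡4), b=5^0·(≡2) mod 5; (4|5)=+1, (2|5)=-1; (−1)^{-2·0·2}·(+1)^0·(-1)^-2 = +1.
v=2: v_2(a)=0, v_2(b)=-2; units ≡ 7, 1 (mod 8); ε·ε+αω+βω = 1·0+0·0+-2·0 ≡ 0  ⇒  (a,b)_2 = +1.
v=31: a=31^1·(≡16), b=31^2·(≡21) mod 31; (16|31)=+1, (21|31)=-1; (−1)^{1·2·15}·(+1)^2·(-1)^1 = -1.
v=29: a=29^0·(≡16), b=29^1·(≡20) mod 29; (16|29)=+1, (20|29)=+1; (−1)^{0·1·14}·(+1)^1·(+1)^0 = +1.
v=19: a=19^0·(≡5), b=19^1·(≡9) mod 19; (5|19)=+1, (9|19)=+1; (−1)^{0·1·9}·(+1)^1·(+1)^0 = +1.
v=13: a=13^2·(≡4), b=13^1·(≡9) mod 13; (4|13)=+1, (9|13)=+1; (−1)^{2·1·6}·(+1)^1·(+1)^2 = +1.
v=11: a=11^0·(≡8), b=11^1·(≡2) mod 11; (8|11)=-1, (2|11)=-1; (−1)^{0·1·5}·(-1)^1·(-1)^0 = -1.
v=∞: -3689 < 0 and 78793 > 0  ⇒  (a,b)_∞ = +1.
(-3689, 78793 / ℚ) ramifies at {11, 31}: a division algebra.

[11, 31]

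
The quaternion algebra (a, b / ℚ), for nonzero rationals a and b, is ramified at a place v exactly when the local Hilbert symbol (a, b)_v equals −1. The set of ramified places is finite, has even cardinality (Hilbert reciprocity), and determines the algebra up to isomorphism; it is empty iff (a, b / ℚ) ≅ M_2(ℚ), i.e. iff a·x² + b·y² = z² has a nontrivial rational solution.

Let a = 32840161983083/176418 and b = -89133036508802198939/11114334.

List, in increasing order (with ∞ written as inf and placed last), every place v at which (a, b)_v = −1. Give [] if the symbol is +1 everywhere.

Mod squares: a ≡ 231196294, b ≡ -10234. Check v ∈ {∞, 2, 3, 7, 11, 13, 17, 19, 29, 41, 43}.
v=∞: 231196294 > 0 and -10234 < 0  ⇒  (a,b)_∞ = +1.
v=29: a=29^1·(≡8), b=29^4·(≡15) mod 29; (8|29)=-1, (15|29)=-1; (−1)^{1·4·14}·(-1)^4·(-1)^1 = -1.
v=7: a=7^1·(≡5), b=7^-1·(≡2) mod 7; (5|7)=-1, (2|7)=+1; (−1)^{1·-1·3}·(-1)^-1·(+1)^1 = +1.
v=41: a=41^3·(≡21), b=41^4·(≡23) mod 41; (21|41)=+1, (23|41)=+1; (−1)^{3·4·20}·(+1)^4·(+1)^3 = +1.
v=3: a=3^-6·(≡1), b=3^-8·(≡2) mod 3; (1|3)=+1, (2|3)=-1; (−1)^{-6·-8·1}·(+1)^-8·(-1)^-6 = +1.
v=17: a=17^1·(≡6), b=17^1·(≡6) mod 17; (6|17)=-1, (6|17)=-1; (−1)^{1·1·8}·(-1)^1·(-1)^1 = +1.
v=43: a=43^1·(≡17), b=43^1·(≡32) mod 43; (17|43)=+1, (32|43)=-1; (−1)^{1·1·21}·(+1)^1·(-1)^1 = +1.
v=11: a=11^-2·(≡8), b=11^-2·(≡10) mod 11; (8|11)=-1, (10|11)=-1; (−1)^{-2·-2·5}·(-1)^-2·(-1)^-2 = +1.
v=19: a=19^1·(≡3), b=19^2·(≡11) mod 19; (3|19)=-1, (11|19)=+1; (−1)^{1·2·9}·(-1)^2·(+1)^1 = +1.
v=2: v_2(a)=-1, v_2(b)=-1; units ≡ 3, 3 (mod 8); ε·ε+αω+βω = 1·1+-1·1+-1·1 ≡ 1  ⇒  (a,b)_2 = -1.
v=13: a=13^2·(≡1), b=13^2·(≡12) mod 13; (1|13)=+1, (12|13)=+1; (−1)^{2·2·6}·(+1)^2·(+1)^2 = +1.
|Ram(231196294, -10234)| = 2, even; anisotropic at {2, 29}.

[2, 29]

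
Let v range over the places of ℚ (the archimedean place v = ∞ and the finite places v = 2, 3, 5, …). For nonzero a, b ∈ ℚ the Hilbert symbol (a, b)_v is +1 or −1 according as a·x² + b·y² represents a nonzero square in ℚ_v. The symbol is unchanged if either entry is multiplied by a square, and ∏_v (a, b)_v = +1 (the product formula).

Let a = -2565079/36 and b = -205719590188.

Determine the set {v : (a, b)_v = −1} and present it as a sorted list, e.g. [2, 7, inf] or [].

(a, b) ≡ (-21199, -211603) mod (ℚ^×)²; places V = {2, 3, 7, 11, 17, 19, 29, 37, 43, ∞}.
(a,b)_43: α=1, u≡14; β=1, v≡1 (mod 43); (14|43)=+1, (1|43)=+1; sign (−1)^1·+1^1·+1^1 = -1.
(a,b)_3: α=-2, u≡2; β=0, v≡2 (mod 3); (2|3)=-1, (2|3)=-1; sign (−1)^0·-1^0·-1^-2 = +1.
(a,b)_7: α=0, u≡1; β=1, v≡4 (mod 7); (1|7)=+1, (4|7)=+1; sign (−1)^0·+1^1·+1^0 = +1.
(a,b)_19: α=0, u≡11; β=1, v≡7 (mod 19); (11|19)=+1, (7|19)=+1; sign (−1)^0·+1^1·+1^0 = +1.
(a,b)_2: α=-2, β=2; u≡1, v≡5 (mod 8); ε(u)ε(v)=0·0, αω(v)=-2·1, βω(u)=2·0; sum ≡ 0  ⇒  +1.
(a,b)_37: α=0, u≡17; β=1, v≡3 (mod 37); (17|37)=-1, (3|37)=+1; sign (−1)^0·-1^1·+1^0 = -1.
(a,b)_17: α=1, u≡11; β=2, v≡8 (mod 17); (11|17)=-1, (8|17)=+1; sign (−1)^0·-1^2·+1^1 = +1.
(a,b)_29: α=1, u≡4; β=2, v≡18 (mod 29); (4|29)=+1, (18|29)=-1; sign (−1)^0·+1^2·-1^1 = -1.
(a,b)_11: α=2, u≡3; β=0, v≡9 (mod 11); (3|11)=+1, (9|11)=+1; sign (−1)^0·+1^0·+1^2 = +1.
(a,b)_∞: sgn(-21199)=−, sgn(-211603)=−, so -1.
Ram(-21199, -211603) = {29, 37, 43, ∞}; no ℚ_29-point on the conic.

[29, 37, 43, inf]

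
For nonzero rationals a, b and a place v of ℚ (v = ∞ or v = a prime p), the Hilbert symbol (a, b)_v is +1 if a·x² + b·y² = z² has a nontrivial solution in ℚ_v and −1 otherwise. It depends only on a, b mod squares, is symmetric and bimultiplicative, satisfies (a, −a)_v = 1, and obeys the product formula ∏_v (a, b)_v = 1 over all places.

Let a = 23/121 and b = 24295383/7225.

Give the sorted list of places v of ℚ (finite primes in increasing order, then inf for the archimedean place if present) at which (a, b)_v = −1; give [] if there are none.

[2, 23]

Mod squares: a ≡ 23, b ≡ 7. Check v ∈ {∞, 2, 3, 5, 7, 11, 17, 23}.
v=11: a=11^-2·(≡1), b=11^0·(≡10) mod 11; (1|11)=+1, (10|11)=-1; (−1)^{-2·0·5}·(+1)^0·(-1)^-2 = +1.
v=2: v_2(a)=0, v_2(b)=0; units ≡ 7, 7 (mod 8); ε·ε+αω+βω = 1·1+0·0+0·0 ≡ 1  ⇒  (a,b)_2 = -1.
v=17: a=17^0·(≡3), b=17^-2·(≡11) mod 17; (3|17)=-1, (11|17)=-1; (−1)^{0·-2·8}·(-1)^-2·(-1)^0 = +1.
v=3: a=3^0·(≡2), b=3^8·(≡1) mod 3; (2|3)=-1, (1|3)=+1; (−1)^{0·8·1}·(-1)^8·(+1)^0 = +1.
v=5: a=5^0·(≡3), b=5^-2·(≡2) mod 5; (3|5)=-1, (2|5)=-1; (−1)^{0·-2·2}·(-1)^-2·(-1)^0 = +1.
v=7: a=7^0·(≡1), b=7^1·(≡1) mod 7; (1|7)=+1, (1|7)=+1; (−1)^{0·1·3}·(+1)^1·(+1)^0 = +1.
v=∞: 23 > 0 and 7 > 0  ⇒  (a,b)_∞ = +1.
v=23: a=23^1·(≡4), b=23^2·(≡14) mod 23; (4|23)=+1, (14|23)=-1; (−1)^{1·2·11}·(+1)^2·(-1)^1 = -1.
|Ram(23, 7)| = 2, even; anisotropic at {2, 23}.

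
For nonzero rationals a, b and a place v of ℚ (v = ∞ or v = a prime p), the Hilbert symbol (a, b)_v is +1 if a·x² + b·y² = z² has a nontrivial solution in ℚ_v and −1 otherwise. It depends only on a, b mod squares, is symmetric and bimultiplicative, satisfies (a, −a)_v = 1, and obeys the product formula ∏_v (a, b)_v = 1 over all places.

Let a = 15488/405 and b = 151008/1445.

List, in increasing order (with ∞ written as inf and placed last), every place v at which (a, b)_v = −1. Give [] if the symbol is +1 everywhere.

Mod squares: a ≡ 10, b ≡ 390. Check v ∈ {∞, 2, 3, 5, 11, 13, 17}.
v=17: a=17^0·(≡11), b=17^-2·(≡13) mod 17; (11|17)=-1, (13|17)=+1; (−1)^{0·-2·8}·(-1)^-2·(+1)^0 = +1.
v=∞: 10 > 0 and 390 > 0  ⇒  (a,b)_∞ = +1.
v=3: a=3^-4·(≡1), b=3^1·(≡1) mod 3; (1|3)=+1, (1|3)=+1; (−1)^{-4·1·1}·(+1)^1·(+1)^-4 = +1.
v=11: a=11^2·(≡2), b=11^2·(≡4) mod 11; (2|11)=-1, (4|11)=+1; (−1)^{2·2·5}·(-1)^2·(+1)^2 = +1.
v=2: v_2(a)=7, v_2(b)=5; units ≡ 5, 3 (mod 8); ε·ε+αω+βω = 0·1+7·1+5·1 ≡ 0  ⇒  (a,b)_2 = +1.
v=13: a=13^0·(≡9), b=13^1·(≡10) mod 13; (9|13)=+1, (10|13)=+1; (−1)^{0·1·6}·(+1)^1·(+1)^0 = +1.
v=5: a=5^-1·(≡3), b=5^-1·(≡2) mod 5; (3|5)=-1, (2|5)=-1; (−1)^{-1·-1·2}·(-1)^-1·(-1)^-1 = +1.
Every local symbol is +1, so the conic 10·x² + 390·y² = z² has ℚ_v-points for all v and hence a ℚ-point; (a, b / ℚ) ≅ M_2(ℚ).

[]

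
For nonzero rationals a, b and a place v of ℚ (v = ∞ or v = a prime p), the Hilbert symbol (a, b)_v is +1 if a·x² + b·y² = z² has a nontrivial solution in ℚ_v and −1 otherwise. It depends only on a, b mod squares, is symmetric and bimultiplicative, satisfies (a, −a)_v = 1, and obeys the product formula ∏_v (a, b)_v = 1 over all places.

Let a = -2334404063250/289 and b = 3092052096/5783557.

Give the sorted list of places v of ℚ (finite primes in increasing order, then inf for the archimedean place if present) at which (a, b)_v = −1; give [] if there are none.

(a, b) ≡ (-1330, 1482) mod (ℚ^×)²; places V = {2, 3, 5, 7, 13, 17, 19, 23, 29, 31, ∞}.
(a,b)_23: α=0, u≡16; β=-2, v≡22 (mod 23); (16|23)=+1, (22|23)=-1; sign (−1)^0·+1^-2·-1^0 = +1.
(a,b)_19: α=3, u≡11; β=1, v≡18 (mod 19); (11|19)=+1, (18|19)=-1; sign (−1)^1·+1^1·-1^3 = +1.
(a,b)_17: α=-2, u≡8; β=0, v≡6 (mod 17); (8|17)=+1, (6|17)=-1; sign (−1)^0·+1^0·-1^-2 = +1.
(a,b)_7: α=5, u≡3; β=2, v≡5 (mod 7); (3|7)=-1, (5|7)=-1; sign (−1)^0·-1^2·-1^5 = -1.
(a,b)_∞: sgn(-1330)=−, sgn(1482)=+, so +1.
(a,b)_2: α=1, β=7; u≡7, v≡5 (mod 8); ε(u)ε(v)=1·0, αω(v)=1·1, βω(u)=7·0; sum ≡ 1  ⇒  -1.
(a,b)_29: α=0, u≡6; β=-2, v≡15 (mod 29); (6|29)=+1, (15|29)=-1; sign (−1)^0·+1^-2·-1^0 = +1.
(a,b)_5: α=3, u≡1; β=0, v≡3 (mod 5); (1|5)=+1, (3|5)=-1; sign (−1)^0·+1^0·-1^3 = -1.
(a,b)_3: α=4, u≡2; β=3, v≡2 (mod 3); (2|3)=-1, (2|3)=-1; sign (−1)^0·-1^3·-1^4 = -1.
(a,b)_13: α=0, u≡9; β=-1, v≡1 (mod 13); (9|13)=+1, (1|13)=+1; sign (−1)^0·+1^-1·+1^0 = +1.
(a,b)_31: α=0, u≡3; β=2, v≡7 (mod 31); (3|31)=-1, (7|31)=+1; sign (−1)^0·-1^2·+1^0 = +1.
Ram(-1330, 1482) = {2, 3, 5, 7}; no ℚ_2-point on the conic.

[2, 3, 5, 7]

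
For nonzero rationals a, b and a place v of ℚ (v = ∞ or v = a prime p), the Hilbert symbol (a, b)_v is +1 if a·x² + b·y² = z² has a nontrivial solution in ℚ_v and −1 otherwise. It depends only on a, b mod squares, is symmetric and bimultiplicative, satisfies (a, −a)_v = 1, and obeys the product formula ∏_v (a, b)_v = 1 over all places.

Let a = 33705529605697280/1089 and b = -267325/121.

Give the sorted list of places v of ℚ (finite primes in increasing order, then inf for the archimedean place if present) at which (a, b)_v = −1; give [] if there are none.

(a, b) ≡ (1151495, -37) mod (ℚ^×)²; places V = {2, 3, 5, 11, 17, 19, 23, 31, 37, ∞}.
(a,b)_31: α=1, u≡25; β=0, v≡4 (mod 31); (25|31)=+1, (4|31)=+1; sign (−1)^0·+1^0·+1^1 = +1.
(a,b)_5: α=1, u≡4; β=2, v≡2 (mod 5); (4|5)=+1, (2|5)=-1; sign (−1)^0·+1^2·-1^1 = -1.
(a,b)_3: α=-2, u≡2; β=0, v≡2 (mod 3); (2|3)=-1, (2|3)=-1; sign (−1)^0·-1^0·-1^-2 = +1.
(a,b)_2: α=8, β=0; u≡7, v≡3 (mod 8); ε(u)ε(v)=1·1, αω(v)=8·1, βω(u)=0·0; sum ≡ 1  ⇒  -1.
(a,b)_19: α=1, u≡13; β=0, v≡17 (mod 19); (13|19)=-1, (17|19)=+1; sign (−1)^0·-1^0·+1^1 = +1.
(a,b)_17: α=5, u≡12; β=2, v≡5 (mod 17); (12|17)=-1, (5|17)=-1; sign (−1)^0·-1^2·-1^5 = -1.
(a,b)_37: α=2, u≡15; β=1, v≡36 (mod 37); (15|37)=-1, (36|37)=+1; sign (−1)^0·-1^1·+1^2 = -1.
(a,b)_23: α=1, u≡14; β=0, v≡16 (mod 23); (14|23)=-1, (16|23)=+1; sign (−1)^0·-1^0·+1^1 = +1.
(a,b)_∞: sgn(1151495)=+, sgn(-37)=−, so +1.
(a,b)_11: α=-2, u≡5; β=-2, v≡8 (mod 11); (5|11)=+1, (8|11)=-1; sign (−1)^0·+1^-2·-1^-2 = +1.
(1151495, -37 / ℚ) ramifies at {2, 5, 17, 37}: a division algebra.

[2, 5, 17, 37]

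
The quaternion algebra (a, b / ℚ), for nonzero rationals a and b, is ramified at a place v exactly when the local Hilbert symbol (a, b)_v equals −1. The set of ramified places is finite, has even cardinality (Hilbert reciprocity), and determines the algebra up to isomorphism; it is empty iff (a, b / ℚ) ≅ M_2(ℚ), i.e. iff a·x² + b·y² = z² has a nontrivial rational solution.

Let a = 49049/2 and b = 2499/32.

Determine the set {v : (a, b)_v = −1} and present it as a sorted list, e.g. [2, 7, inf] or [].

Mod squares: a ≡ 2002, b ≡ 102. Check v ∈ {∞, 2, 3, 7, 11, 13, 17}.
v=11: a=11^1·(≡2), b=11^0·(≡9) mod 11; (2|11)=-1, (9|11)=+1; (−1)^{1·0·5}·(-1)^0·(+1)^1 = +1.
v=2: v_2(a)=-1, v_2(b)=-5; units ≡ 1, 3 (mod 8); ε·ε+αω+βω = 0·1+-1·1+-5·0 ≡ 1  ⇒  (a,b)_2 = -1.
v=∞: 2002 > 0 and 102 > 0  ⇒  (a,b)_∞ = +1.
v=17: a=17^0·(≡2), b=17^1·(≡3) mod 17; (2|17)=+1, (3|17)=-1; (−1)^{0·1·8}·(+1)^1·(-1)^0 = +1.
v=7: a=7^3·(≡5), b=7^2·(≡4) mod 7; (5|7)=-1, (4|7)=+1; (−1)^{3·2·3}·(-1)^2·(+1)^3 = +1.
v=13: a=13^1·(≡8), b=13^0·(≡7) mod 13; (8|13)=-1, (7|13)=-1; (−1)^{1·0·6}·(-1)^0·(-1)^1 = -1.
v=3: a=3^0·(≡1), b=3^1·(≡1) mod 3; (1|3)=+1, (1|3)=+1; (−1)^{0·1·1}·(+1)^1·(+1)^0 = +1.
Ram(2002, 102) = {2, 13}; no ℚ_2-point on the conic.

[2, 13]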